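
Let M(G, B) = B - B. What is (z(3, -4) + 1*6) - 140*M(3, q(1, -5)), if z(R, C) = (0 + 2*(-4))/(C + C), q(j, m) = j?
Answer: 7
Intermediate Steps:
z(R, C) = -4/C (z(R, C) = (0 - 8)/((2*C)) = -4/C)
M(G, B) = 0
(z(3, -4) + 1*6) - 140*M(3, q(1, -5)) = (-4/(-4) + 1*6) - 140*0 = (-4*(-1/4) + 6) + 0 = (1 + 6) + 0 = 7 + 0 = 7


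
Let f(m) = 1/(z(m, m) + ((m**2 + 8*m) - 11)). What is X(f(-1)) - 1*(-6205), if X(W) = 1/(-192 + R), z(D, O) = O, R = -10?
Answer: 1253409/202 ≈ 6205.0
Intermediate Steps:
f(m) = 1/(-11 + m**2 + 9*m) (f(m) = 1/(m + ((m**2 + 8*m) - 11)) = 1/(m + (-11 + m**2 + 8*m)) = 1/(-11 + m**2 + 9*m))
X(W) = -1/202 (X(W) = 1/(-192 - 10) = 1/(-202) = -1/202)
X(f(-1)) - 1*(-6205) = -1/202 - 1*(-6205) = -1/202 + 6205 = 1253409/202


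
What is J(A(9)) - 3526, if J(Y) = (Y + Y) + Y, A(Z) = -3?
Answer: -3535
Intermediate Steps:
J(Y) = 3*Y (J(Y) = 2*Y + Y = 3*Y)
J(A(9)) - 3526 = 3*(-3) - 3526 = -9 - 3526 = -3535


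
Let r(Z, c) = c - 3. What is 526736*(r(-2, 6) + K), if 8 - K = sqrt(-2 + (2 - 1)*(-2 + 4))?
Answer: 5794096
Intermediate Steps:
r(Z, c) = -3 + c
K = 8 (K = 8 - sqrt(-2 + (2 - 1)*(-2 + 4)) = 8 - sqrt(-2 + 1*2) = 8 - sqrt(-2 + 2) = 8 - sqrt(0) = 8 - 1*0 = 8 + 0 = 8)
526736*(r(-2, 6) + K) = 526736*((-3 + 6) + 8) = 526736*(3 + 8) = 526736*11 = 5794096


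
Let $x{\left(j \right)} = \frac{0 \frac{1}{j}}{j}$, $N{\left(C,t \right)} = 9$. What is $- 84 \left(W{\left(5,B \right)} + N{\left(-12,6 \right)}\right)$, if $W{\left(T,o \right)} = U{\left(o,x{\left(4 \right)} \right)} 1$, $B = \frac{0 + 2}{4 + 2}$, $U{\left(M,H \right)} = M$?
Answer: $-784$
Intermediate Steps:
$x{\left(j \right)} = 0$ ($x{\left(j \right)} = \frac{0}{j} = 0$)
$B = \frac{1}{3}$ ($B = \frac{2}{6} = 2 \cdot \frac{1}{6} = \frac{1}{3} \approx 0.33333$)
$W{\left(T,o \right)} = o$ ($W{\left(T,o \right)} = o 1 = o$)
$- 84 \left(W{\left(5,B \right)} + N{\left(-12,6 \right)}\right) = - 84 \left(\frac{1}{3} + 9\right) = \left(-84\right) \frac{28}{3} = -784$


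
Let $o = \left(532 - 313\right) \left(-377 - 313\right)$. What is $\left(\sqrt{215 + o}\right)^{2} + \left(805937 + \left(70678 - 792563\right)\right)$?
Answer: $-66843$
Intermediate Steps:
$o = -151110$ ($o = 219 \left(-690\right) = -151110$)
$\left(\sqrt{215 + o}\right)^{2} + \left(805937 + \left(70678 - 792563\right)\right) = \left(\sqrt{215 - 151110}\right)^{2} + \left(805937 + \left(70678 - 792563\right)\right) = \left(\sqrt{-150895}\right)^{2} + \left(805937 - 721885\right) = \left(i \sqrt{150895}\right)^{2} + 84052 = -150895 + 84052 = -66843$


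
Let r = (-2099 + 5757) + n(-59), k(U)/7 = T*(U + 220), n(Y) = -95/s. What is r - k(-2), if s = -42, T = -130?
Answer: 8485691/42 ≈ 2.0204e+5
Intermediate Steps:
n(Y) = 95/42 (n(Y) = -95/(-42) = -95*(-1/42) = 95/42)
k(U) = -200200 - 910*U (k(U) = 7*(-130*(U + 220)) = 7*(-130*(220 + U)) = 7*(-28600 - 130*U) = -200200 - 910*U)
r = 153731/42 (r = (-2099 + 5757) + 95/42 = 3658 + 95/42 = 153731/42 ≈ 3660.3)
r - k(-2) = 153731/42 - (-200200 - 910*(-2)) = 153731/42 - (-200200 + 1820) = 153731/42 - 1*(-198380) = 153731/42 + 198380 = 8485691/42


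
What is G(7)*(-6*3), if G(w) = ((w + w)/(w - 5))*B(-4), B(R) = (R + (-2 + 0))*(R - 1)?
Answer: -3780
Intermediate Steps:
B(R) = (-1 + R)*(-2 + R) (B(R) = (R - 2)*(-1 + R) = (-2 + R)*(-1 + R) = (-1 + R)*(-2 + R))
G(w) = 60*w/(-5 + w) (G(w) = ((w + w)/(w - 5))*(2 + (-4)**2 - 3*(-4)) = ((2*w)/(-5 + w))*(2 + 16 + 12) = (2*w/(-5 + w))*30 = 60*w/(-5 + w))
G(7)*(-6*3) = (60*7/(-5 + 7))*(-6*3) = (60*7/2)*(-2*9) = (60*7*(1/2))*(-18) = 210*(-18) = -3780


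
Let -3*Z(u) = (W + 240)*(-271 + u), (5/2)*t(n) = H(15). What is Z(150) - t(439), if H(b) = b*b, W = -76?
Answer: 19574/3 ≈ 6524.7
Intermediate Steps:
H(b) = b²
t(n) = 90 (t(n) = (⅖)*15² = (⅖)*225 = 90)
Z(u) = 44444/3 - 164*u/3 (Z(u) = -(-76 + 240)*(-271 + u)/3 = -164*(-271 + u)/3 = -(-44444 + 164*u)/3 = 44444/3 - 164*u/3)
Z(150) - t(439) = (44444/3 - 164/3*150) - 1*90 = (44444/3 - 8200) - 90 = 19844/3 - 90 = 19574/3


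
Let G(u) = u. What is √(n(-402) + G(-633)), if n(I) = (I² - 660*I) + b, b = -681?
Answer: 3*√47290 ≈ 652.39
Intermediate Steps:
n(I) = -681 + I² - 660*I (n(I) = (I² - 660*I) - 681 = -681 + I² - 660*I)
√(n(-402) + G(-633)) = √((-681 + (-402)² - 660*(-402)) - 633) = √((-681 + 161604 + 265320) - 633) = √(426243 - 633) = √425610 = 3*√47290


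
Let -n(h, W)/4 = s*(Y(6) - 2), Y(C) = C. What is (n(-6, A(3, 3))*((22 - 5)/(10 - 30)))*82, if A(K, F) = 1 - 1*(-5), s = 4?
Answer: 22304/5 ≈ 4460.8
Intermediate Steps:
A(K, F) = 6 (A(K, F) = 1 + 5 = 6)
n(h, W) = -64 (n(h, W) = -16*(6 - 2) = -16*4 = -4*16 = -64)
(n(-6, A(3, 3))*((22 - 5)/(10 - 30)))*82 = -64*(22 - 5)/(10 - 30)*82 = -1088/(-20)*82 = -1088*(-1)/20*82 = -64*(-17/20)*82 = (272/5)*82 = 22304/5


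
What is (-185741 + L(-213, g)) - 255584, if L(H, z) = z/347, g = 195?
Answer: -153139580/347 ≈ -4.4132e+5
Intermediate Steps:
L(H, z) = z/347 (L(H, z) = z*(1/347) = z/347)
(-185741 + L(-213, g)) - 255584 = (-185741 + (1/347)*195) - 255584 = (-185741 + 195/347) - 255584 = -64451932/347 - 255584 = -153139580/347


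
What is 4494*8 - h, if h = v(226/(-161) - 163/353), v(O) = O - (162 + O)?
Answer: 36114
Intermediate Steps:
v(O) = -162 (v(O) = O + (-162 - O) = -162)
h = -162
4494*8 - h = 4494*8 - 1*(-162) = 35952 + 162 = 36114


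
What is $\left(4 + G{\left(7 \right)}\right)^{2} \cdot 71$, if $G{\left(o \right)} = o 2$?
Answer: $23004$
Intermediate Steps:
$G{\left(o \right)} = 2 o$
$\left(4 + G{\left(7 \right)}\right)^{2} \cdot 71 = \left(4 + 2 \cdot 7\right)^{2} \cdot 71 = \left(4 + 14\right)^{2} \cdot 71 = 18^{2} \cdot 71 = 324 \cdot 71 = 23004$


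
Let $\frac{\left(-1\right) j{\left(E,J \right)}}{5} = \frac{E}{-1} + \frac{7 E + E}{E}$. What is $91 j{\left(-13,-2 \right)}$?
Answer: $-9555$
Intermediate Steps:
$j{\left(E,J \right)} = -40 + 5 E$ ($j{\left(E,J \right)} = - 5 \left(\frac{E}{-1} + \frac{7 E + E}{E}\right) = - 5 \left(E \left(-1\right) + \frac{8 E}{E}\right) = - 5 \left(- E + 8\right) = - 5 \left(8 - E\right) = -40 + 5 E$)
$91 j{\left(-13,-2 \right)} = 91 \left(-40 + 5 \left(-13\right)\right) = 91 \left(-40 - 65\right) = 91 \left(-105\right) = -9555$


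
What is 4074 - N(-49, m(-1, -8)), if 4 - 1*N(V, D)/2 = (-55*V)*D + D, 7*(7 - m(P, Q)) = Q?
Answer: 335806/7 ≈ 47972.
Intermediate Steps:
m(P, Q) = 7 - Q/7
N(V, D) = 8 - 2*D + 110*D*V (N(V, D) = 8 - 2*((-55*V)*D + D) = 8 - 2*(-55*D*V + D) = 8 - 2*(D - 55*D*V) = 8 + (-2*D + 110*D*V) = 8 - 2*D + 110*D*V)
4074 - N(-49, m(-1, -8)) = 4074 - (8 - 2*(7 - ⅐*(-8)) + 110*(7 - ⅐*(-8))*(-49)) = 4074 - (8 - 2*(7 + 8/7) + 110*(7 + 8/7)*(-49)) = 4074 - (8 - 2*57/7 + 110*(57/7)*(-49)) = 4074 - (8 - 114/7 - 43890) = 4074 - 1*(-307288/7) = 4074 + 307288/7 = 335806/7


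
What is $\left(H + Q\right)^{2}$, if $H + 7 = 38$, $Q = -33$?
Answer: $4$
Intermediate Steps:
$H = 31$ ($H = -7 + 38 = 31$)
$\left(H + Q\right)^{2} = \left(31 - 33\right)^{2} = \left(-2\right)^{2} = 4$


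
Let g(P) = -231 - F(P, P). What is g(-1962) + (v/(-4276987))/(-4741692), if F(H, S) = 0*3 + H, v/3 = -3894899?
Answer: 11701649455341409/6760051680668 ≈ 1731.0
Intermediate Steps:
v = -11684697 (v = 3*(-3894899) = -11684697)
F(H, S) = H (F(H, S) = 0 + H = H)
g(P) = -231 - P
g(-1962) + (v/(-4276987))/(-4741692) = (-231 - 1*(-1962)) - 11684697/(-4276987)/(-4741692) = (-231 + 1962) - 11684697*(-1/4276987)*(-1/4741692) = 1731 + (11684697/4276987)*(-1/4741692) = 1731 - 3894899/6760051680668 = 11701649455341409/6760051680668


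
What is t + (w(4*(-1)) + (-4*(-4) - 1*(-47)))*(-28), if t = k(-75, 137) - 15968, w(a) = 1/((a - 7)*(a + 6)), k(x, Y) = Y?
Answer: -193531/11 ≈ -17594.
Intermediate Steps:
w(a) = 1/((-7 + a)*(6 + a))
t = -15831 (t = 137 - 15968 = -15831)
t + (w(4*(-1)) + (-4*(-4) - 1*(-47)))*(-28) = -15831 + (1/(-42 + (4*(-1))² - 4*(-1)) + (-4*(-4) - 1*(-47)))*(-28) = -15831 + (1/(-42 + (-4)² - 1*(-4)) + (16 + 47))*(-28) = -15831 + (1/(-42 + 16 + 4) + 63)*(-28) = -15831 + (1/(-22) + 63)*(-28) = -15831 + (-1/22 + 63)*(-28) = -15831 + (1385/22)*(-28) = -15831 - 19390/11 = -193531/11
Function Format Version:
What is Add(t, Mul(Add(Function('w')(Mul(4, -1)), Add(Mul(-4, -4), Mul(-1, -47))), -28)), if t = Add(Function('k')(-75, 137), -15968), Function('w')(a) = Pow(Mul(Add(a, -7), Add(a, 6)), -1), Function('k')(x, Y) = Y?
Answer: Rational(-193531, 11) ≈ -17594.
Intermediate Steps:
Function('w')(a) = Mul(Pow(Add(-7, a), -1), Pow(Add(6, a), -1)) (Function('w')(a) = Pow(Mul(Add(-7, a), Add(6, a)), -1) = Mul(Pow(Add(-7, a), -1), Pow(Add(6, a), -1)))
t = -15831 (t = Add(137, -15968) = -15831)
Add(t, Mul(Add(Function('w')(Mul(4, -1)), Add(Mul(-4, -4), Mul(-1, -47))), -28)) = Add(-15831, Mul(Add(Pow(Add(-42, Pow(Mul(4, -1), 2), Mul(-1, Mul(4, -1))), -1), Add(Mul(-4, -4), Mul(-1, -47))), -28)) = Add(-15831, Mul(Add(Pow(Add(-42, Pow(-4, 2), Mul(-1, -4)), -1), Add(16, 47)), -28)) = Add(-15831, Mul(Add(Pow(Add(-42, 16, 4), -1), 63), -28)) = Add(-15831, Mul(Add(Pow(-22, -1), 63), -28)) = Add(-15831, Mul(Add(Rational(-1, 22), 63), -28)) = Add(-15831, Mul(Rational(1385, 22), -28)) = Add(-15831, Rational(-19390, 11)) = Rational(-193531, 11)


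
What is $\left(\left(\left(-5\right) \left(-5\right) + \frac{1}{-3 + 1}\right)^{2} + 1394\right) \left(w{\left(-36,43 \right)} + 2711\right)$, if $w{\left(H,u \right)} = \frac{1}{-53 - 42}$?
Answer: $\frac{513607122}{95} \approx 5.4064 \cdot 10^{6}$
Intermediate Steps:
$w{\left(H,u \right)} = - \frac{1}{95}$ ($w{\left(H,u \right)} = \frac{1}{-95} = - \frac{1}{95}$)
$\left(\left(\left(-5\right) \left(-5\right) + \frac{1}{-3 + 1}\right)^{2} + 1394\right) \left(w{\left(-36,43 \right)} + 2711\right) = \left(\left(\left(-5\right) \left(-5\right) + \frac{1}{-3 + 1}\right)^{2} + 1394\right) \left(- \frac{1}{95} + 2711\right) = \left(\left(25 + \frac{1}{-2}\right)^{2} + 1394\right) \frac{257544}{95} = \left(\left(25 - \frac{1}{2}\right)^{2} + 1394\right) \frac{257544}{95} = \left(\left(\frac{49}{2}\right)^{2} + 1394\right) \frac{257544}{95} = \left(\frac{2401}{4} + 1394\right) \frac{257544}{95} = \frac{7977}{4} \cdot \frac{257544}{95} = \frac{513607122}{95}$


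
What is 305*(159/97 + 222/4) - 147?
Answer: 3352407/194 ≈ 17280.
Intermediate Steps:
305*(159/97 + 222/4) - 147 = 305*(159*(1/97) + 222*(¼)) - 147 = 305*(159/97 + 111/2) - 147 = 305*(11085/194) - 147 = 3380925/194 - 147 = 3352407/194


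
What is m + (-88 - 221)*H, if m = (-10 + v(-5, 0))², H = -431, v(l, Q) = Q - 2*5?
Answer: 133579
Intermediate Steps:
v(l, Q) = -10 + Q (v(l, Q) = Q - 10 = -10 + Q)
m = 400 (m = (-10 + (-10 + 0))² = (-10 - 10)² = (-20)² = 400)
m + (-88 - 221)*H = 400 + (-88 - 221)*(-431) = 400 - 309*(-431) = 400 + 133179 = 133579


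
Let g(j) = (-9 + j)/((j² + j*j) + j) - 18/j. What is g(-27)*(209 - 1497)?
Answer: -43792/53 ≈ -826.26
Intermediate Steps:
g(j) = -18/j + (-9 + j)/(j + 2*j²) (g(j) = (-9 + j)/((j² + j²) + j) - 18/j = (-9 + j)/(2*j² + j) - 18/j = (-9 + j)/(j + 2*j²) - 18/j = -18/j + (-9 + j)/(j + 2*j²))
g(-27)*(209 - 1497) = ((-27 - 35*(-27))/((-27)*(1 + 2*(-27))))*(209 - 1497) = -(-27 + 945)/(27*(1 - 54))*(-1288) = -1/27*918/(-53)*(-1288) = -1/27*(-1/53)*918*(-1288) = (34/53)*(-1288) = -43792/53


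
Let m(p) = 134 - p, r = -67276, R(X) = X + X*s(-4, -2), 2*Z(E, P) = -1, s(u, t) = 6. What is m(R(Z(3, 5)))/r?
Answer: -25/12232 ≈ -0.0020438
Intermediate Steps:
Z(E, P) = -½ (Z(E, P) = (½)*(-1) = -½)
R(X) = 7*X (R(X) = X + X*6 = X + 6*X = 7*X)
m(R(Z(3, 5)))/r = (134 - 7*(-1)/2)/(-67276) = (134 - 1*(-7/2))*(-1/67276) = (134 + 7/2)*(-1/67276) = (275/2)*(-1/67276) = -25/12232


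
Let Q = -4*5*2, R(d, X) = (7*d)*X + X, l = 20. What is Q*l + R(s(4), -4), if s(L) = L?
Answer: -916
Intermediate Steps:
R(d, X) = X + 7*X*d (R(d, X) = 7*X*d + X = X + 7*X*d)
Q = -40 (Q = -20*2 = -40)
Q*l + R(s(4), -4) = -40*20 - 4*(1 + 7*4) = -800 - 4*(1 + 28) = -800 - 4*29 = -800 - 116 = -916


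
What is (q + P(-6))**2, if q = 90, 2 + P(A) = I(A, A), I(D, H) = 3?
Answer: 8281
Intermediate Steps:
P(A) = 1 (P(A) = -2 + 3 = 1)
(q + P(-6))**2 = (90 + 1)**2 = 91**2 = 8281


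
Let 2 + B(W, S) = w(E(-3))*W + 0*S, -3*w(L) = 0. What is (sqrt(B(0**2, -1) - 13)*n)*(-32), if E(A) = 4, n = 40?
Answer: -1280*I*sqrt(15) ≈ -4957.4*I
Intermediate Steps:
w(L) = 0 (w(L) = -1/3*0 = 0)
B(W, S) = -2 (B(W, S) = -2 + (0*W + 0*S) = -2 + (0 + 0) = -2 + 0 = -2)
(sqrt(B(0**2, -1) - 13)*n)*(-32) = (sqrt(-2 - 13)*40)*(-32) = (sqrt(-15)*40)*(-32) = ((I*sqrt(15))*40)*(-32) = (40*I*sqrt(15))*(-32) = -1280*I*sqrt(15)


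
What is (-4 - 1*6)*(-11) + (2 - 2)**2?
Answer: 110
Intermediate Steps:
(-4 - 1*6)*(-11) + (2 - 2)**2 = (-4 - 6)*(-11) + 0**2 = -10*(-11) + 0 = 110 + 0 = 110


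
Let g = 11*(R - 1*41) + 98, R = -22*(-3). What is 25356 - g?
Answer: 24983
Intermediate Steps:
R = 66
g = 373 (g = 11*(66 - 1*41) + 98 = 11*(66 - 41) + 98 = 11*25 + 98 = 275 + 98 = 373)
25356 - g = 25356 - 1*373 = 25356 - 373 = 24983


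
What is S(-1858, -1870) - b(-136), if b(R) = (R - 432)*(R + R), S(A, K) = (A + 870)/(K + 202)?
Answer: -64424585/417 ≈ -1.5450e+5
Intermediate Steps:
S(A, K) = (870 + A)/(202 + K)
b(R) = 2*R*(-432 + R) (b(R) = (-432 + R)*(2*R) = 2*R*(-432 + R))
S(-1858, -1870) - b(-136) = (870 - 1858)/(202 - 1870) - 2*(-136)*(-432 - 136) = -988/(-1668) - 2*(-136)*(-568) = -1/1668*(-988) - 1*154496 = 247/417 - 154496 = -64424585/417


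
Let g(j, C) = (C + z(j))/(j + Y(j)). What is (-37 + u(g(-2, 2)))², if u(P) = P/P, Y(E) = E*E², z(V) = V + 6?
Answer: 1296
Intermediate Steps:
z(V) = 6 + V
Y(E) = E³
g(j, C) = (6 + C + j)/(j + j³) (g(j, C) = (C + (6 + j))/(j + j³) = (6 + C + j)/(j + j³))
u(P) = 1
(-37 + u(g(-2, 2)))² = (-37 + 1)² = (-36)² = 1296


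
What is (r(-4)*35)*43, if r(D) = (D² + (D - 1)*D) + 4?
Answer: 60200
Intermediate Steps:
r(D) = 4 + D² + D*(-1 + D) (r(D) = (D² + (-1 + D)*D) + 4 = (D² + D*(-1 + D)) + 4 = 4 + D² + D*(-1 + D))
(r(-4)*35)*43 = ((4 - 1*(-4) + 2*(-4)²)*35)*43 = ((4 + 4 + 2*16)*35)*43 = ((4 + 4 + 32)*35)*43 = (40*35)*43 = 1400*43 = 60200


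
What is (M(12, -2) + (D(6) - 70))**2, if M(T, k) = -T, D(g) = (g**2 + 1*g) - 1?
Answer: 1681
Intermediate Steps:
D(g) = -1 + g + g**2 (D(g) = (g**2 + g) - 1 = (g + g**2) - 1 = -1 + g + g**2)
(M(12, -2) + (D(6) - 70))**2 = (-1*12 + ((-1 + 6 + 6**2) - 70))**2 = (-12 + ((-1 + 6 + 36) - 70))**2 = (-12 + (41 - 70))**2 = (-12 - 29)**2 = (-41)**2 = 1681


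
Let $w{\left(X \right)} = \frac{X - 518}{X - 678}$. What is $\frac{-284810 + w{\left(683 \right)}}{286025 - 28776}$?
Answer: $- \frac{284777}{257249} \approx -1.107$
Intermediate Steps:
$w{\left(X \right)} = \frac{-518 + X}{-678 + X}$
$\frac{-284810 + w{\left(683 \right)}}{286025 - 28776} = \frac{-284810 + \frac{-518 + 683}{-678 + 683}}{286025 - 28776} = \frac{-284810 + \frac{1}{5} \cdot 165}{257249} = \left(-284810 + \frac{1}{5} \cdot 165\right) \frac{1}{257249} = \left(-284810 + 33\right) \frac{1}{257249} = \left(-284777\right) \frac{1}{257249} = - \frac{284777}{257249}$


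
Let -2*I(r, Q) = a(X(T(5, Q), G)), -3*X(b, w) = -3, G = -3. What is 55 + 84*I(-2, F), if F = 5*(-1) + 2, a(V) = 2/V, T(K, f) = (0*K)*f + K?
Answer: -29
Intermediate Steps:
T(K, f) = K (T(K, f) = 0*f + K = 0 + K = K)
X(b, w) = 1 (X(b, w) = -⅓*(-3) = 1)
F = -3 (F = -5 + 2 = -3)
I(r, Q) = -1 (I(r, Q) = -1/1 = -1)
55 + 84*I(-2, F) = 55 + 84*(-1) = 55 - 84 = -29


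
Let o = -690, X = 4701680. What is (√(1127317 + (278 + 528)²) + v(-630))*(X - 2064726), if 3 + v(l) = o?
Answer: -1827409122 + 2636954*√1776953 ≈ 1.6877e+9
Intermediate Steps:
v(l) = -693 (v(l) = -3 - 690 = -693)
(√(1127317 + (278 + 528)²) + v(-630))*(X - 2064726) = (√(1127317 + (278 + 528)²) - 693)*(4701680 - 2064726) = (√(1127317 + 806²) - 693)*2636954 = (√(1127317 + 649636) - 693)*2636954 = (√1776953 - 693)*2636954 = (-693 + √1776953)*2636954 = -1827409122 + 2636954*√1776953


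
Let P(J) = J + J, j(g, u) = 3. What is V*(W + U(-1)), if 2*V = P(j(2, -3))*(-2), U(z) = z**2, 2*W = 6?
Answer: -24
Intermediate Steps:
W = 3 (W = (1/2)*6 = 3)
P(J) = 2*J
V = -6 (V = ((2*3)*(-2))/2 = (6*(-2))/2 = (1/2)*(-12) = -6)
V*(W + U(-1)) = -6*(3 + (-1)**2) = -6*(3 + 1) = -6*4 = -24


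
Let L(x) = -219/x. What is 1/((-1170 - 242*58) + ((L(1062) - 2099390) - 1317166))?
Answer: -354/1214843821 ≈ -2.9140e-7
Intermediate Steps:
1/((-1170 - 242*58) + ((L(1062) - 2099390) - 1317166)) = 1/((-1170 - 242*58) + ((-219/1062 - 2099390) - 1317166)) = 1/((-1170 - 14036) + ((-219*1/1062 - 2099390) - 1317166)) = 1/(-15206 + ((-73/354 - 2099390) - 1317166)) = 1/(-15206 + (-743184133/354 - 1317166)) = 1/(-15206 - 1209460897/354) = 1/(-1214843821/354) = -354/1214843821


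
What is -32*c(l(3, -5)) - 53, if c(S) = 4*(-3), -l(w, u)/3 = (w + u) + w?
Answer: 331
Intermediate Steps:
l(w, u) = -6*w - 3*u (l(w, u) = -3*((w + u) + w) = -3*((u + w) + w) = -3*(u + 2*w) = -6*w - 3*u)
c(S) = -12
-32*c(l(3, -5)) - 53 = -32*(-12) - 53 = 384 - 53 = 331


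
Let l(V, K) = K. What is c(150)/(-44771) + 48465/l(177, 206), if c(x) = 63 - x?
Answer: 2169844437/9222826 ≈ 235.27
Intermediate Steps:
c(150)/(-44771) + 48465/l(177, 206) = (63 - 1*150)/(-44771) + 48465/206 = (63 - 150)*(-1/44771) + 48465*(1/206) = -87*(-1/44771) + 48465/206 = 87/44771 + 48465/206 = 2169844437/9222826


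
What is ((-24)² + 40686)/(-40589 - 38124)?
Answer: -41262/78713 ≈ -0.52421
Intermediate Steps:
((-24)² + 40686)/(-40589 - 38124) = (576 + 40686)/(-78713) = 41262*(-1/78713) = -41262/78713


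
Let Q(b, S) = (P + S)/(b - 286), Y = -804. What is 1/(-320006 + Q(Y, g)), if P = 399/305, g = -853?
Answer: -166225/53192867467 ≈ -3.1249e-6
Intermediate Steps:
P = 399/305 (P = 399*(1/305) = 399/305 ≈ 1.3082)
Q(b, S) = (399/305 + S)/(-286 + b) (Q(b, S) = (399/305 + S)/(b - 286) = (399/305 + S)/(-286 + b))
1/(-320006 + Q(Y, g)) = 1/(-320006 + (399/305 - 853)/(-286 - 804)) = 1/(-320006 - 259766/305/(-1090)) = 1/(-320006 - 1/1090*(-259766/305)) = 1/(-320006 + 129883/166225) = 1/(-53192867467/166225) = -166225/53192867467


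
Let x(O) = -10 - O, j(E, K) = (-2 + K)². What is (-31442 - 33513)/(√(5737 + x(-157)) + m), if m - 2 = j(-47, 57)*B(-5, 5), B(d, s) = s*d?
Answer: 982418393/1143766449 + 25982*√1471/1143766449 ≈ 0.85980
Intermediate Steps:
B(d, s) = d*s
m = -75623 (m = 2 + (-2 + 57)²*(-5*5) = 2 + 55²*(-25) = 2 + 3025*(-25) = 2 - 75625 = -75623)
(-31442 - 33513)/(√(5737 + x(-157)) + m) = (-31442 - 33513)/(√(5737 + (-10 - 1*(-157))) - 75623) = -64955/(√(5737 + (-10 + 157)) - 75623) = -64955/(√(5737 + 147) - 75623) = -64955/(√5884 - 75623) = -64955/(2*√1471 - 75623) = -64955/(-75623 + 2*√1471)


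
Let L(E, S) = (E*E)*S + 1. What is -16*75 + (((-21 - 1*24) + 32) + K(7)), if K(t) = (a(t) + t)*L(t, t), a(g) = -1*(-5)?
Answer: 2915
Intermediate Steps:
L(E, S) = 1 + S*E**2 (L(E, S) = E**2*S + 1 = S*E**2 + 1 = 1 + S*E**2)
a(g) = 5
K(t) = (1 + t**3)*(5 + t) (K(t) = (5 + t)*(1 + t*t**2) = (5 + t)*(1 + t**3) = (1 + t**3)*(5 + t))
-16*75 + (((-21 - 1*24) + 32) + K(7)) = -16*75 + (((-21 - 1*24) + 32) + (1 + 7**3)*(5 + 7)) = -1200 + (((-21 - 24) + 32) + (1 + 343)*12) = -1200 + ((-45 + 32) + 344*12) = -1200 + (-13 + 4128) = -1200 + 4115 = 2915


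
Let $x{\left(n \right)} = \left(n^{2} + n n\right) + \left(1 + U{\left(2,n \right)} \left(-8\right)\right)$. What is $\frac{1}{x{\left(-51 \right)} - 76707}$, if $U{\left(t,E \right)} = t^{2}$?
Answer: $- \frac{1}{71536} \approx -1.3979 \cdot 10^{-5}$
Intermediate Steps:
$x{\left(n \right)} = -31 + 2 n^{2}$ ($x{\left(n \right)} = \left(n^{2} + n n\right) + \left(1 + 2^{2} \left(-8\right)\right) = \left(n^{2} + n^{2}\right) + \left(1 + 4 \left(-8\right)\right) = 2 n^{2} + \left(1 - 32\right) = 2 n^{2} - 31 = -31 + 2 n^{2}$)
$\frac{1}{x{\left(-51 \right)} - 76707} = \frac{1}{\left(-31 + 2 \left(-51\right)^{2}\right) - 76707} = \frac{1}{\left(-31 + 2 \cdot 2601\right) - 76707} = \frac{1}{\left(-31 + 5202\right) - 76707} = \frac{1}{5171 - 76707} = \frac{1}{-71536} = - \frac{1}{71536}$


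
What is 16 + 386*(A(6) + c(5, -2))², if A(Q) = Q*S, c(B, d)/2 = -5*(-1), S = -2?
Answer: 1560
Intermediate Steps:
c(B, d) = 10 (c(B, d) = 2*(-5*(-1)) = 2*5 = 10)
A(Q) = -2*Q (A(Q) = Q*(-2) = -2*Q)
16 + 386*(A(6) + c(5, -2))² = 16 + 386*(-2*6 + 10)² = 16 + 386*(-12 + 10)² = 16 + 386*(-2)² = 16 + 386*4 = 16 + 1544 = 1560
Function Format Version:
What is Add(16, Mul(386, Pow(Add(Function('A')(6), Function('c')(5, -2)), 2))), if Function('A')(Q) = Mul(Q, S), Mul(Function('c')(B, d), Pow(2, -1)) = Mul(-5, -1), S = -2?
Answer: 1560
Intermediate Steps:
Function('c')(B, d) = 10 (Function('c')(B, d) = Mul(2, Mul(-5, -1)) = Mul(2, 5) = 10)
Function('A')(Q) = Mul(-2, Q) (Function('A')(Q) = Mul(Q, -2) = Mul(-2, Q))
Add(16, Mul(386, Pow(Add(Function('A')(6), Function('c')(5, -2)), 2))) = Add(16, Mul(386, Pow(Add(Mul(-2, 6), 10), 2))) = Add(16, Mul(386, Pow(Add(-12, 10), 2))) = Add(16, Mul(386, Pow(-2, 2))) = Add(16, Mul(386, 4)) = Add(16, 1544) = 1560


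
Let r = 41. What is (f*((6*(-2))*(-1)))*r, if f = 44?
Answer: 21648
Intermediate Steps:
(f*((6*(-2))*(-1)))*r = (44*((6*(-2))*(-1)))*41 = (44*(-12*(-1)))*41 = (44*12)*41 = 528*41 = 21648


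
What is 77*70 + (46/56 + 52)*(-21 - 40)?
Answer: 60701/28 ≈ 2167.9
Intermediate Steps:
77*70 + (46/56 + 52)*(-21 - 40) = 5390 + (46*(1/56) + 52)*(-61) = 5390 + (23/28 + 52)*(-61) = 5390 + (1479/28)*(-61) = 5390 - 90219/28 = 60701/28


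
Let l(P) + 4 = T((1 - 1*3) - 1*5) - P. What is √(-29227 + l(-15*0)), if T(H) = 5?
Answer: I*√29226 ≈ 170.96*I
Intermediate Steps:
l(P) = 1 - P (l(P) = -4 + (5 - P) = 1 - P)
√(-29227 + l(-15*0)) = √(-29227 + (1 - (-15)*0)) = √(-29227 + (1 - 1*0)) = √(-29227 + (1 + 0)) = √(-29227 + 1) = √(-29226) = I*√29226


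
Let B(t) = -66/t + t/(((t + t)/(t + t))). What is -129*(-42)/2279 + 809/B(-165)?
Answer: -110687/43619 ≈ -2.5376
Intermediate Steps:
B(t) = t - 66/t (B(t) = -66/t + t/(((2*t)/((2*t)))) = -66/t + t/(((2*t)*(1/(2*t)))) = -66/t + t/1 = -66/t + t*1 = -66/t + t = t - 66/t)
-129*(-42)/2279 + 809/B(-165) = -129*(-42)/2279 + 809/(-165 - 66/(-165)) = 5418*(1/2279) + 809/(-165 - 66*(-1/165)) = 126/53 + 809/(-165 + ⅖) = 126/53 + 809/(-823/5) = 126/53 + 809*(-5/823) = 126/53 - 4045/823 = -110687/43619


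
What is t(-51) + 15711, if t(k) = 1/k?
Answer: 801260/51 ≈ 15711.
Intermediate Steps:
t(-51) + 15711 = 1/(-51) + 15711 = -1/51 + 15711 = 801260/51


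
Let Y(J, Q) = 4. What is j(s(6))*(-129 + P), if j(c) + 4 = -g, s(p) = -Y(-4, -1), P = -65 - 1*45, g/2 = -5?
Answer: -1434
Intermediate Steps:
g = -10 (g = 2*(-5) = -10)
P = -110 (P = -65 - 45 = -110)
s(p) = -4 (s(p) = -1*4 = -4)
j(c) = 6 (j(c) = -4 - 1*(-10) = -4 + 10 = 6)
j(s(6))*(-129 + P) = 6*(-129 - 110) = 6*(-239) = -1434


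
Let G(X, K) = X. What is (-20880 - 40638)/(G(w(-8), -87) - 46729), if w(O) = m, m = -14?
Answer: 20506/15581 ≈ 1.3161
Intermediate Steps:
w(O) = -14
(-20880 - 40638)/(G(w(-8), -87) - 46729) = (-20880 - 40638)/(-14 - 46729) = -61518/(-46743) = -61518*(-1/46743) = 20506/15581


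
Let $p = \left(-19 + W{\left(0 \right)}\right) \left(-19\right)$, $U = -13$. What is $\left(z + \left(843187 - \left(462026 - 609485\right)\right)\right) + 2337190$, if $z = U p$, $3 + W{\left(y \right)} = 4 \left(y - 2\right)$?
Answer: $3320426$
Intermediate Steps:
$W{\left(y \right)} = -11 + 4 y$ ($W{\left(y \right)} = -3 + 4 \left(y - 2\right) = -3 + 4 \left(-2 + y\right) = -3 + \left(-8 + 4 y\right) = -11 + 4 y$)
$p = 570$ ($p = \left(-19 + \left(-11 + 4 \cdot 0\right)\right) \left(-19\right) = \left(-19 + \left(-11 + 0\right)\right) \left(-19\right) = \left(-19 - 11\right) \left(-19\right) = \left(-30\right) \left(-19\right) = 570$)
$z = -7410$ ($z = \left(-13\right) 570 = -7410$)
$\left(z + \left(843187 - \left(462026 - 609485\right)\right)\right) + 2337190 = \left(-7410 + \left(843187 - \left(462026 - 609485\right)\right)\right) + 2337190 = \left(-7410 + \left(843187 - -147459\right)\right) + 2337190 = \left(-7410 + \left(843187 + 147459\right)\right) + 2337190 = \left(-7410 + 990646\right) + 2337190 = 983236 + 2337190 = 3320426$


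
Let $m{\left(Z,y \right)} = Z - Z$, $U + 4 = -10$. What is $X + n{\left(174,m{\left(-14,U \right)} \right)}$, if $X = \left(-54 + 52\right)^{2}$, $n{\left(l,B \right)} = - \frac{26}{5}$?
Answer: $- \frac{6}{5} \approx -1.2$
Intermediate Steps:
$U = -14$ ($U = -4 - 10 = -14$)
$m{\left(Z,y \right)} = 0$
$n{\left(l,B \right)} = - \frac{26}{5}$ ($n{\left(l,B \right)} = \left(-26\right) \frac{1}{5} = - \frac{26}{5}$)
$X = 4$ ($X = \left(-2\right)^{2} = 4$)
$X + n{\left(174,m{\left(-14,U \right)} \right)} = 4 - \frac{26}{5} = - \frac{6}{5}$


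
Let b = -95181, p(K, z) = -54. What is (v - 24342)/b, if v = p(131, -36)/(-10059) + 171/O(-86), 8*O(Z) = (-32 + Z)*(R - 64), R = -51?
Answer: 184593546776/721792581335 ≈ 0.25574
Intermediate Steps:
O(Z) = 460 - 115*Z/8 (O(Z) = ((-32 + Z)*(-51 - 64))/8 = ((-32 + Z)*(-115))/8 = (3680 - 115*Z)/8 = 460 - 115*Z/8)
v = 2415582/22750105 (v = -54/(-10059) + 171/(460 - 115/8*(-86)) = -54*(-1/10059) + 171/(460 + 4945/4) = 18/3353 + 171/(6785/4) = 18/3353 + 171*(4/6785) = 18/3353 + 684/6785 = 2415582/22750105 ≈ 0.10618)
(v - 24342)/b = (2415582/22750105 - 24342)/(-95181) = -553780640328/22750105*(-1/95181) = 184593546776/721792581335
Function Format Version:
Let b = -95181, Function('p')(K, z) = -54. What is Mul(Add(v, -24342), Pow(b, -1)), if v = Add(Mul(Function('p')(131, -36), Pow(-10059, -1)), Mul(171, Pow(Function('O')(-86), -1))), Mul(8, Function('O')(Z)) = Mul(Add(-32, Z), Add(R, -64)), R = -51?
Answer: Rational(184593546776, 721792581335) ≈ 0.25574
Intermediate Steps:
Function('O')(Z) = Add(460, Mul(Rational(-115, 8), Z)) (Function('O')(Z) = Mul(Rational(1, 8), Mul(Add(-32, Z), Add(-51, -64))) = Mul(Rational(1, 8), Mul(Add(-32, Z), -115)) = Mul(Rational(1, 8), Add(3680, Mul(-115, Z))) = Add(460, Mul(Rational(-115, 8), Z)))
v = Rational(2415582, 22750105) (v = Add(Mul(-54, Pow(-10059, -1)), Mul(171, Pow(Add(460, Mul(Rational(-115, 8), -86)), -1))) = Add(Mul(-54, Rational(-1, 10059)), Mul(171, Pow(Add(460, Rational(4945, 4)), -1))) = Add(Rational(18, 3353), Mul(171, Pow(Rational(6785, 4), -1))) = Add(Rational(18, 3353), Mul(171, Rational(4, 6785))) = Add(Rational(18, 3353), Rational(684, 6785)) = Rational(2415582, 22750105) ≈ 0.10618)
Mul(Add(v, -24342), Pow(b, -1)) = Mul(Add(Rational(2415582, 22750105), -24342), Pow(-95181, -1)) = Mul(Rational(-553780640328, 22750105), Rational(-1, 95181)) = Rational(184593546776, 721792581335)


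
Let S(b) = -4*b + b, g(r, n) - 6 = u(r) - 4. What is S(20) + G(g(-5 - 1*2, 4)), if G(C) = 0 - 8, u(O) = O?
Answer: -68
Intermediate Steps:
g(r, n) = 2 + r (g(r, n) = 6 + (r - 4) = 6 + (-4 + r) = 2 + r)
S(b) = -3*b
G(C) = -8
S(20) + G(g(-5 - 1*2, 4)) = -3*20 - 8 = -60 - 8 = -68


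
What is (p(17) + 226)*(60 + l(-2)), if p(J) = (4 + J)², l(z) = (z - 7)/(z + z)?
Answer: 166083/4 ≈ 41521.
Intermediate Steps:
l(z) = (-7 + z)/(2*z) (l(z) = (-7 + z)/((2*z)) = (-7 + z)*(1/(2*z)) = (-7 + z)/(2*z))
(p(17) + 226)*(60 + l(-2)) = ((4 + 17)² + 226)*(60 + (½)*(-7 - 2)/(-2)) = (21² + 226)*(60 + (½)*(-½)*(-9)) = (441 + 226)*(60 + 9/4) = 667*(249/4) = 166083/4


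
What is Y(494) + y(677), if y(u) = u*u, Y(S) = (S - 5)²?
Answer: 697450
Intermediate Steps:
Y(S) = (-5 + S)²
y(u) = u²
Y(494) + y(677) = (-5 + 494)² + 677² = 489² + 458329 = 239121 + 458329 = 697450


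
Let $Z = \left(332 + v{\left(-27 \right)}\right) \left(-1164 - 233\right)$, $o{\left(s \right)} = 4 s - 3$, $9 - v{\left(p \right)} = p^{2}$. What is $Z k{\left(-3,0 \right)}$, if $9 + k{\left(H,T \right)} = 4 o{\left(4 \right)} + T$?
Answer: $23307548$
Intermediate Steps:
$v{\left(p \right)} = 9 - p^{2}$
$o{\left(s \right)} = -3 + 4 s$
$k{\left(H,T \right)} = 43 + T$ ($k{\left(H,T \right)} = -9 + \left(4 \left(-3 + 4 \cdot 4\right) + T\right) = -9 + \left(4 \left(-3 + 16\right) + T\right) = -9 + \left(4 \cdot 13 + T\right) = -9 + \left(52 + T\right) = 43 + T$)
$Z = 542036$ ($Z = \left(332 + \left(9 - \left(-27\right)^{2}\right)\right) \left(-1164 - 233\right) = \left(332 + \left(9 - 729\right)\right) \left(-1397\right) = \left(332 - 720\right) \left(-1397\right) = \left(-388\right) \left(-1397\right) = 542036$)
$Z k{\left(-3,0 \right)} = 542036 \left(43 + 0\right) = 542036 \cdot 43 = 23307548$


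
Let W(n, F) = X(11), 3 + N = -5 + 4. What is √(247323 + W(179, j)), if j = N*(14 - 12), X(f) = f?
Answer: √247334 ≈ 497.33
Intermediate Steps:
N = -4 (N = -3 + (-5 + 4) = -3 - 1 = -4)
j = -8 (j = -4*(14 - 12) = -4*2 = -8)
W(n, F) = 11
√(247323 + W(179, j)) = √(247323 + 11) = √247334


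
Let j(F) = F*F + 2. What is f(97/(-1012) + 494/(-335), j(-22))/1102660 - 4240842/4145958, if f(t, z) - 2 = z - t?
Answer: -264106586801678681/258309624334647600 ≈ -1.0224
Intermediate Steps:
j(F) = 2 + F**2 (j(F) = F**2 + 2 = 2 + F**2)
f(t, z) = 2 + z - t (f(t, z) = 2 + (z - t) = 2 + z - t)
f(97/(-1012) + 494/(-335), j(-22))/1102660 - 4240842/4145958 = (2 + (2 + (-22)**2) - (97/(-1012) + 494/(-335)))/1102660 - 4240842/4145958 = (2 + (2 + 484) - (97*(-1/1012) + 494*(-1/335)))*(1/1102660) - 4240842*1/4145958 = (2 + 486 - (-97/1012 - 494/335))*(1/1102660) - 706807/690993 = (2 + 486 - 1*(-532423/339020))*(1/1102660) - 706807/690993 = (2 + 486 + 532423/339020)*(1/1102660) - 706807/690993 = (165974183/339020)*(1/1102660) - 706807/690993 = 165974183/373823793200 - 706807/690993 = -264106586801678681/258309624334647600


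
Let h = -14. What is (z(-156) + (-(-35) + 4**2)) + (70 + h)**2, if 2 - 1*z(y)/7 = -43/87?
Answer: 278788/87 ≈ 3204.5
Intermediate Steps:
z(y) = 1519/87 (z(y) = 14 - (-301)/87 = 14 - 7*(-43/87) = 14 + 301/87 = 1519/87)
(z(-156) + (-(-35) + 4**2)) + (70 + h)**2 = (1519/87 + (-(-35) + 4**2)) + (70 - 14)**2 = (1519/87 + (-1*(-35) + 16)) + 56**2 = (1519/87 + (35 + 16)) + 3136 = (1519/87 + 51) + 3136 = 5956/87 + 3136 = 278788/87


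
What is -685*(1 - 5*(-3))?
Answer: -10960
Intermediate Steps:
-685*(1 - 5*(-3)) = -685*(1 + 15) = -685*16 = -10960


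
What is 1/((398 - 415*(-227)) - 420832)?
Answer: -1/326229 ≈ -3.0653e-6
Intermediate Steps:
1/((398 - 415*(-227)) - 420832) = 1/((398 + 94205) - 420832) = 1/(94603 - 420832) = 1/(-326229) = -1/326229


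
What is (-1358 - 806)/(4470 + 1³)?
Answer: -2164/4471 ≈ -0.48401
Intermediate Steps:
(-1358 - 806)/(4470 + 1³) = -2164/(4470 + 1) = -2164/4471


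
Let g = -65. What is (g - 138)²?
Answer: 41209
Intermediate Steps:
(g - 138)² = (-65 - 138)² = (-203)² = 41209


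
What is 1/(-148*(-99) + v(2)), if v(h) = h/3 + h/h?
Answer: 3/43961 ≈ 6.8242e-5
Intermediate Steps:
v(h) = 1 + h/3 (v(h) = h*(⅓) + 1 = h/3 + 1 = 1 + h/3)
1/(-148*(-99) + v(2)) = 1/(-148*(-99) + (1 + (⅓)*2)) = 1/(14652 + (1 + ⅔)) = 1/(14652 + 5/3) = 1/(43961/3) = 3/43961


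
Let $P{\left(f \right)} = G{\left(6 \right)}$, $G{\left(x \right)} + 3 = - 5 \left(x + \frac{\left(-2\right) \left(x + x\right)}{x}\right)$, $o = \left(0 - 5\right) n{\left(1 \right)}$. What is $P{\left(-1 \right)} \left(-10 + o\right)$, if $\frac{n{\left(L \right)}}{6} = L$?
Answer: $520$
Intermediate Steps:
$n{\left(L \right)} = 6 L$
$o = -30$ ($o = \left(0 - 5\right) 6 \cdot 1 = \left(-5\right) 6 = -30$)
$G{\left(x \right)} = 17 - 5 x$ ($G{\left(x \right)} = -3 - 5 \left(x + \frac{\left(-2\right) \left(x + x\right)}{x}\right) = -3 - 5 \left(x + \frac{\left(-2\right) 2 x}{x}\right) = -3 - 5 \left(x + \frac{\left(-4\right) x}{x}\right) = -3 - 5 \left(x - 4\right) = -3 - 5 \left(-4 + x\right) = -3 - \left(-20 + 5 x\right) = 17 - 5 x$)
$P{\left(f \right)} = -13$ ($P{\left(f \right)} = 17 - 30 = -13$)
$P{\left(-1 \right)} \left(-10 + o\right) = - 13 \left(-10 - 30\right) = \left(-13\right) \left(-40\right) = 520$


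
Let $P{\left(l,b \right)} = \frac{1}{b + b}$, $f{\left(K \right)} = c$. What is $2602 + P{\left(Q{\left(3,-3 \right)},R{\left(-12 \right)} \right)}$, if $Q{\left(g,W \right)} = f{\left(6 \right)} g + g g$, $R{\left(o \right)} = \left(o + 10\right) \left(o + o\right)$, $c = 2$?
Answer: $\frac{249793}{96} \approx 2602.0$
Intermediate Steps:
$f{\left(K \right)} = 2$
$R{\left(o \right)} = 2 o \left(10 + o\right)$ ($R{\left(o \right)} = \left(10 + o\right) 2 o = 2 o \left(10 + o\right)$)
$Q{\left(g,W \right)} = g^{2} + 2 g$ ($Q{\left(g,W \right)} = 2 g + g g = 2 g + g^{2} = g^{2} + 2 g$)
$P{\left(l,b \right)} = \frac{1}{2 b}$
$2602 + P{\left(Q{\left(3,-3 \right)},R{\left(-12 \right)} \right)} = 2602 + \frac{1}{2 \cdot 2 \left(-12\right) \left(10 - 12\right)} = 2602 + \frac{1}{2 \cdot 2 \left(-12\right) \left(-2\right)} = 2602 + \frac{1}{2 \cdot 48} = 2602 + \frac{1}{2} \cdot \frac{1}{48} = 2602 + \frac{1}{96} = \frac{249793}{96}$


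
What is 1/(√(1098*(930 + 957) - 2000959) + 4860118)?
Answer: 4860118/23620746902957 - √70967/23620746902957 ≈ 2.0574e-7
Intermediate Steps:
1/(√(1098*(930 + 957) - 2000959) + 4860118) = 1/(√(1098*1887 - 2000959) + 4860118) = 1/(√(2071926 - 2000959) + 4860118) = 1/(√70967 + 4860118) = 1/(4860118 + √70967)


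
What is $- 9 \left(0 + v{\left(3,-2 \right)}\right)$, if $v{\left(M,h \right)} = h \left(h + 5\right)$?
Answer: $54$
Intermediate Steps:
$v{\left(M,h \right)} = h \left(5 + h\right)$
$- 9 \left(0 + v{\left(3,-2 \right)}\right) = - 9 \left(0 - 2 \left(5 - 2\right)\right) = - 9 \left(0 - 6\right) = \left(-9\right) \left(-6\right) = 54$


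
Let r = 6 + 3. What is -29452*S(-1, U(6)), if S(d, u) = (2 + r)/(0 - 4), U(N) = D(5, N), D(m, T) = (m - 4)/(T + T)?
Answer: 80993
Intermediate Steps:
D(m, T) = (-4 + m)/(2*T) (D(m, T) = (-4 + m)/((2*T)) = (-4 + m)*(1/(2*T)) = (-4 + m)/(2*T))
U(N) = 1/(2*N) (U(N) = (-4 + 5)/(2*N) = (½)*1/N = 1/(2*N))
r = 9
S(d, u) = -11/4 (S(d, u) = (2 + 9)/(0 - 4) = 11/(-4) = 11*(-¼) = -11/4)
-29452*S(-1, U(6)) = -29452*(-11/4) = 80993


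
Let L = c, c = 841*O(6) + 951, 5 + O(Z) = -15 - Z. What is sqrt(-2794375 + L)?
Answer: 3*I*sqrt(312810) ≈ 1677.9*I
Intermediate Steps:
O(Z) = -20 - Z (O(Z) = -5 + (-15 - Z) = -20 - Z)
c = -20915 (c = 841*(-20 - 1*6) + 951 = 841*(-20 - 6) + 951 = 841*(-26) + 951 = -21866 + 951 = -20915)
L = -20915
sqrt(-2794375 + L) = sqrt(-2794375 - 20915) = sqrt(-2815290) = 3*I*sqrt(312810)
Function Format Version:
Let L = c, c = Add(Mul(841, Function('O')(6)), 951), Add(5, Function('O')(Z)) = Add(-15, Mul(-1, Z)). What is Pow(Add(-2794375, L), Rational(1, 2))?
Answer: Mul(3, I, Pow(312810, Rational(1, 2))) ≈ Mul(1677.9, I)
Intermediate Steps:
Function('O')(Z) = Add(-20, Mul(-1, Z)) (Function('O')(Z) = Add(-5, Add(-15, Mul(-1, Z))) = Add(-20, Mul(-1, Z)))
c = -20915 (c = Add(Mul(841, Add(-20, Mul(-1, 6))), 951) = Add(Mul(841, Add(-20, -6)), 951) = Add(Mul(841, -26), 951) = Add(-21866, 951) = -20915)
L = -20915
Pow(Add(-2794375, L), Rational(1, 2)) = Pow(Add(-2794375, -20915), Rational(1, 2)) = Pow(-2815290, Rational(1, 2)) = Mul(3, I, Pow(312810, Rational(1, 2)))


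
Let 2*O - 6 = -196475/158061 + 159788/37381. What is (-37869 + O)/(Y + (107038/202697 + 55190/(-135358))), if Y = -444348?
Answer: 6138170331074947479617897/72032751199102327404746634 ≈ 0.085214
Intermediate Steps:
O = 53362688539/11816956482 (O = 3 + (-196475/158061 + 159788/37381)/2 = 3 + (½)*(17911819093/5908478241) = 3 + 17911819093/11816956482 = 53362688539/11816956482 ≈ 4.5158)
(-37869 + O)/(Y + (107038/202697 + 55190/(-135358))) = (-37869 + 53362688539/11816956482)/(-444348 + (107038/202697 + 55190/(-135358))) = -447442962328319/(11816956482*(-444348 + (107038*(1/202697) + 55190*(-1/135358)))) = -447442962328319/(11816956482*(-444348 + (107038/202697 - 27595/67679))) = -447442962328319/(11816956482*(-444348 + 1650801087/13718330263)) = -447442962328319/(11816956482*(-6095710964902437/13718330263)) = -447442962328319/11816956482*(-13718330263/6095710964902437) = 6138170331074947479617897/72032751199102327404746634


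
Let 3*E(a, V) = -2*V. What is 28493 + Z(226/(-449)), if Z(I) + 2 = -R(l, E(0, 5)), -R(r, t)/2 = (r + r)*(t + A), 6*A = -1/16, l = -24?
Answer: 28812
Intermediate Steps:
E(a, V) = -2*V/3 (E(a, V) = (-2*V)/3 = -2*V/3)
A = -1/96 (A = (-1/16)/6 = (-1*1/16)/6 = (⅙)*(-1/16) = -1/96 ≈ -0.010417)
R(r, t) = -4*r*(-1/96 + t) (R(r, t) = -2*(r + r)*(t - 1/96) = -2*2*r*(-1/96 + t) = -4*r*(-1/96 + t))
Z(I) = 319 (Z(I) = -2 - (-24)*(1 - (-64)*5)/24 = -2 - (-24)*(1 - 96*(-10/3))/24 = -2 - (-24)*(1 + 320)/24 = -2 - (-24)*321/24 = -2 - 1*(-321) = -2 + 321 = 319)
28493 + Z(226/(-449)) = 28493 + 319 = 28812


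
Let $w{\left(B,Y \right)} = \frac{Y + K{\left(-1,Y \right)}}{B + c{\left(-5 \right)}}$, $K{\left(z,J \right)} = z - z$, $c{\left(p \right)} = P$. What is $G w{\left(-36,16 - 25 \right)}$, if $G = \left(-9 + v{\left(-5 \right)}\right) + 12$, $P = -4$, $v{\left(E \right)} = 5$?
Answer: $\frac{9}{5} \approx 1.8$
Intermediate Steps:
$c{\left(p \right)} = -4$
$K{\left(z,J \right)} = 0$
$w{\left(B,Y \right)} = \frac{Y}{-4 + B}$ ($w{\left(B,Y \right)} = \frac{Y + 0}{B - 4} = \frac{Y}{-4 + B}$)
$G = 8$ ($G = \left(-9 + 5\right) + 12 = -4 + 12 = 8$)
$G w{\left(-36,16 - 25 \right)} = 8 \frac{16 - 25}{-4 - 36} = 8 \frac{16 - 25}{-40} = 8 \left(\left(-9\right) \left(- \frac{1}{40}\right)\right) = 8 \cdot \frac{9}{40} = \frac{9}{5}$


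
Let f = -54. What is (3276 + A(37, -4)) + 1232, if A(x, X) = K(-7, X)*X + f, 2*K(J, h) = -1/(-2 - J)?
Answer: 22272/5 ≈ 4454.4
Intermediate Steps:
K(J, h) = -1/(2*(-2 - J)) (K(J, h) = (-1/(-2 - J))/2 = -1/(2*(-2 - J)))
A(x, X) = -54 - X/10 (A(x, X) = (1/(2*(2 - 7)))*X - 54 = ((½)/(-5))*X - 54 = ((½)*(-⅕))*X - 54 = -X/10 - 54 = -54 - X/10)
(3276 + A(37, -4)) + 1232 = (3276 + (-54 - ⅒*(-4))) + 1232 = (3276 + (-54 + ⅖)) + 1232 = (3276 - 268/5) + 1232 = 16112/5 + 1232 = 22272/5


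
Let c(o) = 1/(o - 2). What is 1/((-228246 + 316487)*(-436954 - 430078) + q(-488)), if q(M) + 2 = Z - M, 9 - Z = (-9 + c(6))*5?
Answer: -4/306031080693 ≈ -1.3071e-11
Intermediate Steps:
c(o) = 1/(-2 + o)
Z = 211/4 (Z = 9 - (-9 + 1/(-2 + 6))*5 = 9 - (-9 + 1/4)*5 = 9 - (-9 + ¼)*5 = 9 - (-35)*5/4 = 9 - 1*(-175/4) = 9 + 175/4 = 211/4 ≈ 52.750)
q(M) = 203/4 - M (q(M) = -2 + (211/4 - M) = 203/4 - M)
1/((-228246 + 316487)*(-436954 - 430078) + q(-488)) = 1/((-228246 + 316487)*(-436954 - 430078) + (203/4 - 1*(-488))) = 1/(88241*(-867032) + (203/4 + 488)) = 1/(-76507770712 + 2155/4) = 1/(-306031080693/4) = -4/306031080693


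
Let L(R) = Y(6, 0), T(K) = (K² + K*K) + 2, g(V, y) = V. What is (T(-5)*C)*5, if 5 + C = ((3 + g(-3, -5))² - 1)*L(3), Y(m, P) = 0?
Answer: -1300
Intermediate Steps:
T(K) = 2 + 2*K² (T(K) = (K² + K²) + 2 = 2*K² + 2 = 2 + 2*K²)
L(R) = 0
C = -5 (C = -5 + ((3 - 3)² - 1)*0 = -5 + (0² - 1)*0 = -5 + (0 - 1)*0 = -5 - 1*0 = -5 + 0 = -5)
(T(-5)*C)*5 = ((2 + 2*(-5)²)*(-5))*5 = ((2 + 2*25)*(-5))*5 = ((2 + 50)*(-5))*5 = (52*(-5))*5 = -260*5 = -1300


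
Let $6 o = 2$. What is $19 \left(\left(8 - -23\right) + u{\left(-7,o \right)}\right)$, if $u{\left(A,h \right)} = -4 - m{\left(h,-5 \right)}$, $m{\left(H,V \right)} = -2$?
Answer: $551$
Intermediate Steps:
$o = \frac{1}{3}$ ($o = \frac{1}{6} \cdot 2 = \frac{1}{3} \approx 0.33333$)
$u{\left(A,h \right)} = -2$ ($u{\left(A,h \right)} = -4 - -2 = -4 + 2 = -2$)
$19 \left(\left(8 - -23\right) + u{\left(-7,o \right)}\right) = 19 \left(\left(8 - -23\right) - 2\right) = 19 \left(\left(8 + 23\right) - 2\right) = 19 \left(31 - 2\right) = 19 \cdot 29 = 551$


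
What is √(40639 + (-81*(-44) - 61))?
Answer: √44142 ≈ 210.10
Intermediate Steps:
√(40639 + (-81*(-44) - 61)) = √(40639 + (3564 - 61)) = √(40639 + 3503) = √44142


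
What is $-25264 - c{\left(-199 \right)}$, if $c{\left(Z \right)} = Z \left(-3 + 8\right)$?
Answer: $-24269$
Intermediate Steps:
$c{\left(Z \right)} = 5 Z$ ($c{\left(Z \right)} = Z 5 = 5 Z$)
$-25264 - c{\left(-199 \right)} = -25264 - 5 \left(-199\right) = -25264 - -995 = -25264 + 995 = -24269$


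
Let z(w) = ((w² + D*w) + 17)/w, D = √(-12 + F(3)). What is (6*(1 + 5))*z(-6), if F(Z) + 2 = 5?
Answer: -318 + 108*I ≈ -318.0 + 108.0*I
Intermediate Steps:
F(Z) = 3 (F(Z) = -2 + 5 = 3)
D = 3*I (D = √(-12 + 3) = √(-9) = 3*I ≈ 3.0*I)
z(w) = (17 + w² + 3*I*w)/w (z(w) = ((w² + (3*I)*w) + 17)/w = ((w² + 3*I*w) + 17)/w = (17 + w² + 3*I*w)/w)
(6*(1 + 5))*z(-6) = (6*(1 + 5))*(-6 + 3*I + 17/(-6)) = (6*6)*(-6 + 3*I + 17*(-⅙)) = 36*(-6 + 3*I - 17/6) = 36*(-53/6 + 3*I) = -318 + 108*I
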